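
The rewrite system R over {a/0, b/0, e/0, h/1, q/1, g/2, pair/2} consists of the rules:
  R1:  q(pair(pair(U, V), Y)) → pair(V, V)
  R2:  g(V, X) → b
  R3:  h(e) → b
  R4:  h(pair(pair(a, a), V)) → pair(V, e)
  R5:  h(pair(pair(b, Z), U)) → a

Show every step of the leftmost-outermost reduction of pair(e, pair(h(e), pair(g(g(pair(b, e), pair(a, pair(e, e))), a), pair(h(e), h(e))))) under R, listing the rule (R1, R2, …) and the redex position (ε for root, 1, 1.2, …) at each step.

1. pair(e, pair(h(e), pair(g(g(pair(b, e), pair(a, pair(e, e))), a), pair(h(e), h(e)))))  →  pair(e, pair(b, pair(g(g(pair(b, e), pair(a, pair(e, e))), a), pair(h(e), h(e)))))   [R3 at 2.1]
2. pair(e, pair(b, pair(g(g(pair(b, e), pair(a, pair(e, e))), a), pair(h(e), h(e)))))  →  pair(e, pair(b, pair(b, pair(h(e), h(e)))))   [R2 at 2.2.1]
3. pair(e, pair(b, pair(b, pair(h(e), h(e)))))  →  pair(e, pair(b, pair(b, pair(b, h(e)))))   [R3 at 2.2.2.1]
4. pair(e, pair(b, pair(b, pair(b, h(e)))))  →  pair(e, pair(b, pair(b, pair(b, b))))   [R3 at 2.2.2.2]

pair(e, pair(b, pair(b, pair(b, b))))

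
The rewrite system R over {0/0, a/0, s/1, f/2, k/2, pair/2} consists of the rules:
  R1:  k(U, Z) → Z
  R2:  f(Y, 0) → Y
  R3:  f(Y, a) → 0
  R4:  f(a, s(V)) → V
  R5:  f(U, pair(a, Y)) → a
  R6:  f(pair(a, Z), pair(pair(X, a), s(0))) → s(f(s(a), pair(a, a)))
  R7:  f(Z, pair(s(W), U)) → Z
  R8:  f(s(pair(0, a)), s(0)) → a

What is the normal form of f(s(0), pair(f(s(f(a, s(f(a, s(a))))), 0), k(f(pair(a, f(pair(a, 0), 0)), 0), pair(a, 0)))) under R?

s(0)

1. f(s(0), pair(f(s(f(a, s(f(a, s(a))))), 0), k(f(pair(a, f(pair(a, 0), 0)), 0), pair(a, 0))))  →  f(s(0), pair(s(f(a, s(f(a, s(a))))), k(f(pair(a, f(pair(a, 0), 0)), 0), pair(a, 0))))   [R2 at 2.1]
2. f(s(0), pair(s(f(a, s(f(a, s(a))))), k(f(pair(a, f(pair(a, 0), 0)), 0), pair(a, 0))))  →  s(0)   [R7 at ε]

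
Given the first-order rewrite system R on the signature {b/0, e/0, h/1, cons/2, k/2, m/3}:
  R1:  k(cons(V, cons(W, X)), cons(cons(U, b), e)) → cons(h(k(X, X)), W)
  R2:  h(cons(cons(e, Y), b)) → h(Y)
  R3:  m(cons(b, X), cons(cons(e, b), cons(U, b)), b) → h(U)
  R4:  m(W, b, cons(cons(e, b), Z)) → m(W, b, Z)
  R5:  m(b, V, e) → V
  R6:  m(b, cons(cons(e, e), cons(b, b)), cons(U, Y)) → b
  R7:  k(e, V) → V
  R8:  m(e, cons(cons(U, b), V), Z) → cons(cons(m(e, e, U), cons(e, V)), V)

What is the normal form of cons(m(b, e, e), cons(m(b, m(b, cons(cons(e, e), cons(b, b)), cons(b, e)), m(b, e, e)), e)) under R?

cons(e, cons(b, e))

1. cons(m(b, e, e), cons(m(b, m(b, cons(cons(e, e), cons(b, b)), cons(b, e)), m(b, e, e)), e))  →  cons(e, cons(m(b, m(b, cons(cons(e, e), cons(b, b)), cons(b, e)), m(b, e, e)), e))   [R5 at 1]
2. cons(e, cons(m(b, m(b, cons(cons(e, e), cons(b, b)), cons(b, e)), m(b, e, e)), e))  →  cons(e, cons(m(b, b, m(b, e, e)), e))   [R6 at 2.1.2]
3. cons(e, cons(m(b, b, m(b, e, e)), e))  →  cons(e, cons(m(b, b, e), e))   [R5 at 2.1.3]
4. cons(e, cons(m(b, b, e), e))  →  cons(e, cons(b, e))   [R5 at 2.1]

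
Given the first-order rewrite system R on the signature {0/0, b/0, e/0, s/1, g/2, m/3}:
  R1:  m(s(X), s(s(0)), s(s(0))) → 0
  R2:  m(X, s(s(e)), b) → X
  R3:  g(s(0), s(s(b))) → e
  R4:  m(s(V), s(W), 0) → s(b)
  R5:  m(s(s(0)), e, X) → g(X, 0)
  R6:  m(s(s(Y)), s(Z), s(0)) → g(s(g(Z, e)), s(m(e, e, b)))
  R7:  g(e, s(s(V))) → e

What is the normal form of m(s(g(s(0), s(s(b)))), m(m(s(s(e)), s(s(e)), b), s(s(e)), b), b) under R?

s(e)

1. m(s(g(s(0), s(s(b)))), m(m(s(s(e)), s(s(e)), b), s(s(e)), b), b)  →  m(s(e), m(m(s(s(e)), s(s(e)), b), s(s(e)), b), b)   [R3 at 1.1]
2. m(s(e), m(m(s(s(e)), s(s(e)), b), s(s(e)), b), b)  →  m(s(e), m(s(s(e)), s(s(e)), b), b)   [R2 at 2]
3. m(s(e), m(s(s(e)), s(s(e)), b), b)  →  m(s(e), s(s(e)), b)   [R2 at 2]
4. m(s(e), s(s(e)), b)  →  s(e)   [R2 at ε]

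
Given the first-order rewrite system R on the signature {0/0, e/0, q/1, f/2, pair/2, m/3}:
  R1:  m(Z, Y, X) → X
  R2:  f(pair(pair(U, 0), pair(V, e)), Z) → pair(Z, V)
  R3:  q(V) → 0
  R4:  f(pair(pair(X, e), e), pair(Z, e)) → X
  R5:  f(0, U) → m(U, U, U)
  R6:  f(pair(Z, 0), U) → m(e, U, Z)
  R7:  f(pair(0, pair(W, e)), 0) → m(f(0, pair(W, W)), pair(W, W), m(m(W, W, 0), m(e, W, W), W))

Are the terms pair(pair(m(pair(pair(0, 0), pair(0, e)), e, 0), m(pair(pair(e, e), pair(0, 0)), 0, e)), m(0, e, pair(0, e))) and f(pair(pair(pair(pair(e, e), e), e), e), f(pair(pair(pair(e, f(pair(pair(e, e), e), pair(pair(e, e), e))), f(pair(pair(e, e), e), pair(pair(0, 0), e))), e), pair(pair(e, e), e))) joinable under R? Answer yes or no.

Reduce t₁ = pair(pair(m(pair(pair(0, 0), pair(0, e)), e, 0), m(pair(pair(e, e), pair(0, 0)), 0, e)), m(0, e, pair(0, e))):
1. pair(pair(m(pair(pair(0, 0), pair(0, e)), e, 0), m(pair(pair(e, e), pair(0, 0)), 0, e)), m(0, e, pair(0, e)))  →  pair(pair(0, m(pair(pair(e, e), pair(0, 0)), 0, e)), m(0, e, pair(0, e)))   [R1 at 1.1]
2. pair(pair(0, m(pair(pair(e, e), pair(0, 0)), 0, e)), m(0, e, pair(0, e)))  →  pair(pair(0, e), m(0, e, pair(0, e)))   [R1 at 1.2]
3. pair(pair(0, e), m(0, e, pair(0, e)))  →  pair(pair(0, e), pair(0, e))   [R1 at 2]

Reduce t₂ = f(pair(pair(pair(pair(e, e), e), e), e), f(pair(pair(pair(e, f(pair(pair(e, e), e), pair(pair(e, e), e))), f(pair(pair(e, e), e), pair(pair(0, 0), e))), e), pair(pair(e, e), e))):
1. f(pair(pair(pair(pair(e, e), e), e), e), f(pair(pair(pair(e, f(pair(pair(e, e), e), pair(pair(e, e), e))), f(pair(pair(e, e), e), pair(pair(0, 0), e))), e), pair(pair(e, e), e)))  →  f(pair(pair(pair(pair(e, e), e), e), e), f(pair(pair(pair(e, e), f(pair(pair(e, e), e), pair(pair(0, 0), e))), e), pair(pair(e, e), e)))   [R4 at 2.1.1.1.2]
2. f(pair(pair(pair(pair(e, e), e), e), e), f(pair(pair(pair(e, e), f(pair(pair(e, e), e), pair(pair(0, 0), e))), e), pair(pair(e, e), e)))  →  f(pair(pair(pair(pair(e, e), e), e), e), f(pair(pair(pair(e, e), e), e), pair(pair(e, e), e)))   [R4 at 2.1.1.2]
3. f(pair(pair(pair(pair(e, e), e), e), e), f(pair(pair(pair(e, e), e), e), pair(pair(e, e), e)))  →  f(pair(pair(pair(pair(e, e), e), e), e), pair(e, e))   [R4 at 2]
4. f(pair(pair(pair(pair(e, e), e), e), e), pair(e, e))  →  pair(pair(e, e), e)   [R4 at ε]

no — NF(t₁) = pair(pair(0, e), pair(0, e)), NF(t₂) = pair(pair(e, e), e)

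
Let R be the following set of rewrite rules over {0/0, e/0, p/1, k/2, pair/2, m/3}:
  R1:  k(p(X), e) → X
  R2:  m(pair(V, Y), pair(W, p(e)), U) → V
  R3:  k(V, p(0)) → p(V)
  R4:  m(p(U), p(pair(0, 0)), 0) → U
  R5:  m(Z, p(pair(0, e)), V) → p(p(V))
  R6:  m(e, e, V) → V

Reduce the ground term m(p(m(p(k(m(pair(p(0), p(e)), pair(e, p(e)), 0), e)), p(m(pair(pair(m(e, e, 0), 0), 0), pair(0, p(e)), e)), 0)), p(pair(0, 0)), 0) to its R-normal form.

1. m(p(m(p(k(m(pair(p(0), p(e)), pair(e, p(e)), 0), e)), p(m(pair(pair(m(e, e, 0), 0), 0), pair(0, p(e)), e)), 0)), p(pair(0, 0)), 0)  →  m(p(k(m(pair(p(0), p(e)), pair(e, p(e)), 0), e)), p(m(pair(pair(m(e, e, 0), 0), 0), pair(0, p(e)), e)), 0)   [R4 at ε]
2. m(p(k(m(pair(p(0), p(e)), pair(e, p(e)), 0), e)), p(m(pair(pair(m(e, e, 0), 0), 0), pair(0, p(e)), e)), 0)  →  m(p(k(p(0), e)), p(m(pair(pair(m(e, e, 0), 0), 0), pair(0, p(e)), e)), 0)   [R2 at 1.1.1]
3. m(p(k(p(0), e)), p(m(pair(pair(m(e, e, 0), 0), 0), pair(0, p(e)), e)), 0)  →  m(p(0), p(m(pair(pair(m(e, e, 0), 0), 0), pair(0, p(e)), e)), 0)   [R1 at 1.1]
4. m(p(0), p(m(pair(pair(m(e, e, 0), 0), 0), pair(0, p(e)), e)), 0)  →  m(p(0), p(pair(m(e, e, 0), 0)), 0)   [R2 at 2.1]
5. m(p(0), p(pair(m(e, e, 0), 0)), 0)  →  m(p(0), p(pair(0, 0)), 0)   [R6 at 2.1.1]
6. m(p(0), p(pair(0, 0)), 0)  →  0   [R4 at ε]

0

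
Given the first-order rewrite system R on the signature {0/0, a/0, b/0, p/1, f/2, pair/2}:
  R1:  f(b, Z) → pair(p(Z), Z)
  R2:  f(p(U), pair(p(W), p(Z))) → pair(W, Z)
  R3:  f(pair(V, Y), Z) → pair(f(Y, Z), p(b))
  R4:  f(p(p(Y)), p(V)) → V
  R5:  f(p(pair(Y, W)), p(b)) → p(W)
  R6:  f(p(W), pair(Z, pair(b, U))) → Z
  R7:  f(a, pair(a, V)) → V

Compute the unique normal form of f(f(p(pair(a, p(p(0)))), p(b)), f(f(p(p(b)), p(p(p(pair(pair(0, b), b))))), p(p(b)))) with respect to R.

1. f(f(p(pair(a, p(p(0)))), p(b)), f(f(p(p(b)), p(p(p(pair(pair(0, b), b))))), p(p(b))))  →  f(p(p(p(0))), f(f(p(p(b)), p(p(p(pair(pair(0, b), b))))), p(p(b))))   [R5 at 1]
2. f(p(p(p(0))), f(f(p(p(b)), p(p(p(pair(pair(0, b), b))))), p(p(b))))  →  f(p(p(p(0))), f(p(p(pair(pair(0, b), b))), p(p(b))))   [R4 at 2.1]
3. f(p(p(p(0))), f(p(p(pair(pair(0, b), b))), p(p(b))))  →  f(p(p(p(0))), p(b))   [R4 at 2]
4. f(p(p(p(0))), p(b))  →  b   [R4 at ε]

b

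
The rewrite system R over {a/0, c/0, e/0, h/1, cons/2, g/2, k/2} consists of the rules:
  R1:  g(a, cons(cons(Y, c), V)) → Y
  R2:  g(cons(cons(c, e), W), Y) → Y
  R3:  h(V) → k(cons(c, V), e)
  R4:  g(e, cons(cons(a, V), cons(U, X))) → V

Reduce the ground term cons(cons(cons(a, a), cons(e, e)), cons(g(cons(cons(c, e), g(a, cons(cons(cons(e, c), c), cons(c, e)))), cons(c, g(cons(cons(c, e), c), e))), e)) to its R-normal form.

cons(cons(cons(a, a), cons(e, e)), cons(cons(c, e), e))

1. cons(cons(cons(a, a), cons(e, e)), cons(g(cons(cons(c, e), g(a, cons(cons(cons(e, c), c), cons(c, e)))), cons(c, g(cons(cons(c, e), c), e))), e))  →  cons(cons(cons(a, a), cons(e, e)), cons(cons(c, g(cons(cons(c, e), c), e)), e))   [R2 at 2.1]
2. cons(cons(cons(a, a), cons(e, e)), cons(cons(c, g(cons(cons(c, e), c), e)), e))  →  cons(cons(cons(a, a), cons(e, e)), cons(cons(c, e), e))   [R2 at 2.1.2]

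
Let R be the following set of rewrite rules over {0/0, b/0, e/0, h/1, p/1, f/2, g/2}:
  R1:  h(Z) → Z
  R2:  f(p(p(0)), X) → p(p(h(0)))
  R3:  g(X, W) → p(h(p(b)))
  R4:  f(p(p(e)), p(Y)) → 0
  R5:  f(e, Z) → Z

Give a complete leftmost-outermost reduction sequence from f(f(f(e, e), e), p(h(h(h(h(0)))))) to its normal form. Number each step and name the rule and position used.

1. f(f(f(e, e), e), p(h(h(h(h(0))))))  →  f(f(e, e), p(h(h(h(h(0))))))   [R5 at 1.1]
2. f(f(e, e), p(h(h(h(h(0))))))  →  f(e, p(h(h(h(h(0))))))   [R5 at 1]
3. f(e, p(h(h(h(h(0))))))  →  p(h(h(h(h(0)))))   [R5 at ε]
4. p(h(h(h(h(0)))))  →  p(h(h(h(0))))   [R1 at 1]
5. p(h(h(h(0))))  →  p(h(h(0)))   [R1 at 1]
6. p(h(h(0)))  →  p(h(0))   [R1 at 1]
7. p(h(0))  →  p(0)   [R1 at 1]

p(0)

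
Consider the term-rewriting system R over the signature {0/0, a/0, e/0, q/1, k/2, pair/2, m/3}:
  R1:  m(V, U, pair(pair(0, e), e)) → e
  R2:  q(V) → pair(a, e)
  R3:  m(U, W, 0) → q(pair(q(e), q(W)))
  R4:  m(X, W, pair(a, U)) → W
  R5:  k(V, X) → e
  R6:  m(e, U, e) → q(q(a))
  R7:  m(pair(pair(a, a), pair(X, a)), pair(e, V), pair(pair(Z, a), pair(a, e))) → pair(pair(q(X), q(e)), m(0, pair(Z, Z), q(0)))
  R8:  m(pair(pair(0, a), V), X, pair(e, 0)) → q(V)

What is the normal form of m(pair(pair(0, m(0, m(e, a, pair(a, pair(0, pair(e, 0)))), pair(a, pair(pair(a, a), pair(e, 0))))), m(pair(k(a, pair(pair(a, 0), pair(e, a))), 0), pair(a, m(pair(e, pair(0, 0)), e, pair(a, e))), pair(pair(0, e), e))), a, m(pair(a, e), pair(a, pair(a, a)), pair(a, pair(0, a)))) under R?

1. m(pair(pair(0, m(0, m(e, a, pair(a, pair(0, pair(e, 0)))), pair(a, pair(pair(a, a), pair(e, 0))))), m(pair(k(a, pair(pair(a, 0), pair(e, a))), 0), pair(a, m(pair(e, pair(0, 0)), e, pair(a, e))), pair(pair(0, e), e))), a, m(pair(a, e), pair(a, pair(a, a)), pair(a, pair(0, a))))  →  m(pair(pair(0, m(e, a, pair(a, pair(0, pair(e, 0))))), m(pair(k(a, pair(pair(a, 0), pair(e, a))), 0), pair(a, m(pair(e, pair(0, 0)), e, pair(a, e))), pair(pair(0, e), e))), a, m(pair(a, e), pair(a, pair(a, a)), pair(a, pair(0, a))))   [R4 at 1.1.2]
2. m(pair(pair(0, m(e, a, pair(a, pair(0, pair(e, 0))))), m(pair(k(a, pair(pair(a, 0), pair(e, a))), 0), pair(a, m(pair(e, pair(0, 0)), e, pair(a, e))), pair(pair(0, e), e))), a, m(pair(a, e), pair(a, pair(a, a)), pair(a, pair(0, a))))  →  m(pair(pair(0, a), m(pair(k(a, pair(pair(a, 0), pair(e, a))), 0), pair(a, m(pair(e, pair(0, 0)), e, pair(a, e))), pair(pair(0, e), e))), a, m(pair(a, e), pair(a, pair(a, a)), pair(a, pair(0, a))))   [R4 at 1.1.2]
3. m(pair(pair(0, a), m(pair(k(a, pair(pair(a, 0), pair(e, a))), 0), pair(a, m(pair(e, pair(0, 0)), e, pair(a, e))), pair(pair(0, e), e))), a, m(pair(a, e), pair(a, pair(a, a)), pair(a, pair(0, a))))  →  m(pair(pair(0, a), e), a, m(pair(a, e), pair(a, pair(a, a)), pair(a, pair(0, a))))   [R1 at 1.2]
4. m(pair(pair(0, a), e), a, m(pair(a, e), pair(a, pair(a, a)), pair(a, pair(0, a))))  →  m(pair(pair(0, a), e), a, pair(a, pair(a, a)))   [R4 at 3]
5. m(pair(pair(0, a), e), a, pair(a, pair(a, a)))  →  a   [R4 at ε]

a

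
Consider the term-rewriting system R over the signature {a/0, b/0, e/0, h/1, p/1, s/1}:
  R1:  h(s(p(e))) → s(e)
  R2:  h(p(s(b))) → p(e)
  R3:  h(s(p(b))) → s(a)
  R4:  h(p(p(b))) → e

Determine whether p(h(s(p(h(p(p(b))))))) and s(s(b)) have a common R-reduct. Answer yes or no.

no — NF(t₁) = p(s(e)), NF(t₂) = s(s(b))

Reduce t₁ = p(h(s(p(h(p(p(b))))))):
1. p(h(s(p(h(p(p(b)))))))  →  p(h(s(p(e))))   [R4 at 1.1.1.1]
2. p(h(s(p(e))))  →  p(s(e))   [R1 at 1]

Reduce t₂ = s(s(b)):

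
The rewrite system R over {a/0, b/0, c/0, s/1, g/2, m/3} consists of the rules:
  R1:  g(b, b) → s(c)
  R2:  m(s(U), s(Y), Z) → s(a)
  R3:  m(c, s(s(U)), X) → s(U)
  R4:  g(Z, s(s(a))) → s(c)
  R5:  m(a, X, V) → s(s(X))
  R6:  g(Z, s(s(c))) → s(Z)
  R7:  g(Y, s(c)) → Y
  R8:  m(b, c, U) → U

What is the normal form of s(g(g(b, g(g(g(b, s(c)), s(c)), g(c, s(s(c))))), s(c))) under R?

1. s(g(g(b, g(g(g(b, s(c)), s(c)), g(c, s(s(c))))), s(c)))  →  s(g(b, g(g(g(b, s(c)), s(c)), g(c, s(s(c))))))   [R7 at 1]
2. s(g(b, g(g(g(b, s(c)), s(c)), g(c, s(s(c))))))  →  s(g(b, g(g(b, s(c)), g(c, s(s(c))))))   [R7 at 1.2.1]
3. s(g(b, g(g(b, s(c)), g(c, s(s(c))))))  →  s(g(b, g(b, g(c, s(s(c))))))   [R7 at 1.2.1]
4. s(g(b, g(b, g(c, s(s(c))))))  →  s(g(b, g(b, s(c))))   [R6 at 1.2.2]
5. s(g(b, g(b, s(c))))  →  s(g(b, b))   [R7 at 1.2]
6. s(g(b, b))  →  s(s(c))   [R1 at 1]

s(s(c))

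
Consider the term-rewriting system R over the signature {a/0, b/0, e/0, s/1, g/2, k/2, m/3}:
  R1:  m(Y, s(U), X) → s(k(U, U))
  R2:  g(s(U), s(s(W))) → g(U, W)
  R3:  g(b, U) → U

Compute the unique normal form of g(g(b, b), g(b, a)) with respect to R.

a

1. g(g(b, b), g(b, a))  →  g(b, g(b, a))   [R3 at 1]
2. g(b, g(b, a))  →  g(b, a)   [R3 at ε]
3. g(b, a)  →  a   [R3 at ε]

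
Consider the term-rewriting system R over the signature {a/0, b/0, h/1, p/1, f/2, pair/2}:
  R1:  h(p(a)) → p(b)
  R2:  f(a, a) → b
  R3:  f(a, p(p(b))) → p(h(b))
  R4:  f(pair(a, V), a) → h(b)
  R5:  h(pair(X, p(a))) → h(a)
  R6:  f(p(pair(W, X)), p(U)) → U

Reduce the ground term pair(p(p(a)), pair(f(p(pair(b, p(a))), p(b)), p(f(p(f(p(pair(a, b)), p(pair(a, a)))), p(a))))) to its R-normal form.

pair(p(p(a)), pair(b, p(a)))

1. pair(p(p(a)), pair(f(p(pair(b, p(a))), p(b)), p(f(p(f(p(pair(a, b)), p(pair(a, a)))), p(a)))))  →  pair(p(p(a)), pair(b, p(f(p(f(p(pair(a, b)), p(pair(a, a)))), p(a)))))   [R6 at 2.1]
2. pair(p(p(a)), pair(b, p(f(p(f(p(pair(a, b)), p(pair(a, a)))), p(a)))))  →  pair(p(p(a)), pair(b, p(f(p(pair(a, a)), p(a)))))   [R6 at 2.2.1.1.1]
3. pair(p(p(a)), pair(b, p(f(p(pair(a, a)), p(a)))))  →  pair(p(p(a)), pair(b, p(a)))   [R6 at 2.2.1]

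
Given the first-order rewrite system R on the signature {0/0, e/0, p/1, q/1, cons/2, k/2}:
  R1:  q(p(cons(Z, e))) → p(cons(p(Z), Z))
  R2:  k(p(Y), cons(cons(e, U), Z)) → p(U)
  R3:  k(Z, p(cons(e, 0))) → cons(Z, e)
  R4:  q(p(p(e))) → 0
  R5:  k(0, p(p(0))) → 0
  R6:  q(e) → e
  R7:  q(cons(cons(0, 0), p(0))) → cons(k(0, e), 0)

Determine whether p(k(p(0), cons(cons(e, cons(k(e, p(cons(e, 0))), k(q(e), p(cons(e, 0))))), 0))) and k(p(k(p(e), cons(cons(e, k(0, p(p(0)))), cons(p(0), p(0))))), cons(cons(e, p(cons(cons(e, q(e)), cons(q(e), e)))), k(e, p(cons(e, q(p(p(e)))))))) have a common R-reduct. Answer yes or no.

yes — NF(t₁) = p(p(cons(cons(e, e), cons(e, e)))), NF(t₂) = p(p(cons(cons(e, e), cons(e, e))))

Reduce t₁ = p(k(p(0), cons(cons(e, cons(k(e, p(cons(e, 0))), k(q(e), p(cons(e, 0))))), 0))):
1. p(k(p(0), cons(cons(e, cons(k(e, p(cons(e, 0))), k(q(e), p(cons(e, 0))))), 0)))  →  p(p(cons(k(e, p(cons(e, 0))), k(q(e), p(cons(e, 0))))))   [R2 at 1]
2. p(p(cons(k(e, p(cons(e, 0))), k(q(e), p(cons(e, 0))))))  →  p(p(cons(cons(e, e), k(q(e), p(cons(e, 0))))))   [R3 at 1.1.1]
3. p(p(cons(cons(e, e), k(q(e), p(cons(e, 0))))))  →  p(p(cons(cons(e, e), cons(q(e), e))))   [R3 at 1.1.2]
4. p(p(cons(cons(e, e), cons(q(e), e))))  →  p(p(cons(cons(e, e), cons(e, e))))   [R6 at 1.1.2.1]

Reduce t₂ = k(p(k(p(e), cons(cons(e, k(0, p(p(0)))), cons(p(0), p(0))))), cons(cons(e, p(cons(cons(e, q(e)), cons(q(e), e)))), k(e, p(cons(e, q(p(p(e)))))))):
1. k(p(k(p(e), cons(cons(e, k(0, p(p(0)))), cons(p(0), p(0))))), cons(cons(e, p(cons(cons(e, q(e)), cons(q(e), e)))), k(e, p(cons(e, q(p(p(e))))))))  →  p(p(cons(cons(e, q(e)), cons(q(e), e))))   [R2 at ε]
2. p(p(cons(cons(e, q(e)), cons(q(e), e))))  →  p(p(cons(cons(e, e), cons(q(e), e))))   [R6 at 1.1.1.2]
3. p(p(cons(cons(e, e), cons(q(e), e))))  →  p(p(cons(cons(e, e), cons(e, e))))   [R6 at 1.1.2.1]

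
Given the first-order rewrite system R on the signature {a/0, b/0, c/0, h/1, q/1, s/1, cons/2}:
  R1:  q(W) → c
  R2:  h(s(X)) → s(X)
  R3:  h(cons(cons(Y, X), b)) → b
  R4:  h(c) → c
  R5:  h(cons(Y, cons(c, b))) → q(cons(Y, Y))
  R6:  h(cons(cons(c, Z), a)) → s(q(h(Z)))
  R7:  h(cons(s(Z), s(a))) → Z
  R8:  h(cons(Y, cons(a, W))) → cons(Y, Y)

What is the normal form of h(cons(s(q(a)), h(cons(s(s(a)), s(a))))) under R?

1. h(cons(s(q(a)), h(cons(s(s(a)), s(a)))))  →  h(cons(s(c), h(cons(s(s(a)), s(a)))))   [R1 at 1.1.1]
2. h(cons(s(c), h(cons(s(s(a)), s(a)))))  →  h(cons(s(c), s(a)))   [R7 at 1.2]
3. h(cons(s(c), s(a)))  →  c   [R7 at ε]

c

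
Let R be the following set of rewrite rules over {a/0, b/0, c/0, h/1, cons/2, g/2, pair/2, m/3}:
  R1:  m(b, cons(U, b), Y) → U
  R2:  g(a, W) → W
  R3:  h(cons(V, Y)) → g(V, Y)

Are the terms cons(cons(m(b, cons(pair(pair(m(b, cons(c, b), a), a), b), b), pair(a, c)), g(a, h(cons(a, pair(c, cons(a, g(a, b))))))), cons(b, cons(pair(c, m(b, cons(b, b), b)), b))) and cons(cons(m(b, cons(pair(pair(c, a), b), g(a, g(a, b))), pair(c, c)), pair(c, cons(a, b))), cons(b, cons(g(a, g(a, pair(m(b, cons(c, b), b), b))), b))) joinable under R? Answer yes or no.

Reduce t₁ = cons(cons(m(b, cons(pair(pair(m(b, cons(c, b), a), a), b), b), pair(a, c)), g(a, h(cons(a, pair(c, cons(a, g(a, b))))))), cons(b, cons(pair(c, m(b, cons(b, b), b)), b))):
1. cons(cons(m(b, cons(pair(pair(m(b, cons(c, b), a), a), b), b), pair(a, c)), g(a, h(cons(a, pair(c, cons(a, g(a, b))))))), cons(b, cons(pair(c, m(b, cons(b, b), b)), b)))  →  cons(cons(pair(pair(m(b, cons(c, b), a), a), b), g(a, h(cons(a, pair(c, cons(a, g(a, b))))))), cons(b, cons(pair(c, m(b, cons(b, b), b)), b)))   [R1 at 1.1]
2. cons(cons(pair(pair(m(b, cons(c, b), a), a), b), g(a, h(cons(a, pair(c, cons(a, g(a, b))))))), cons(b, cons(pair(c, m(b, cons(b, b), b)), b)))  →  cons(cons(pair(pair(c, a), b), g(a, h(cons(a, pair(c, cons(a, g(a, b))))))), cons(b, cons(pair(c, m(b, cons(b, b), b)), b)))   [R1 at 1.1.1.1]
3. cons(cons(pair(pair(c, a), b), g(a, h(cons(a, pair(c, cons(a, g(a, b))))))), cons(b, cons(pair(c, m(b, cons(b, b), b)), b)))  →  cons(cons(pair(pair(c, a), b), h(cons(a, pair(c, cons(a, g(a, b)))))), cons(b, cons(pair(c, m(b, cons(b, b), b)), b)))   [R2 at 1.2]
4. cons(cons(pair(pair(c, a), b), h(cons(a, pair(c, cons(a, g(a, b)))))), cons(b, cons(pair(c, m(b, cons(b, b), b)), b)))  →  cons(cons(pair(pair(c, a), b), g(a, pair(c, cons(a, g(a, b))))), cons(b, cons(pair(c, m(b, cons(b, b), b)), b)))   [R3 at 1.2]
5. cons(cons(pair(pair(c, a), b), g(a, pair(c, cons(a, g(a, b))))), cons(b, cons(pair(c, m(b, cons(b, b), b)), b)))  →  cons(cons(pair(pair(c, a), b), pair(c, cons(a, g(a, b)))), cons(b, cons(pair(c, m(b, cons(b, b), b)), b)))   [R2 at 1.2]
6. cons(cons(pair(pair(c, a), b), pair(c, cons(a, g(a, b)))), cons(b, cons(pair(c, m(b, cons(b, b), b)), b)))  →  cons(cons(pair(pair(c, a), b), pair(c, cons(a, b))), cons(b, cons(pair(c, m(b, cons(b, b), b)), b)))   [R2 at 1.2.2.2]
7. cons(cons(pair(pair(c, a), b), pair(c, cons(a, b))), cons(b, cons(pair(c, m(b, cons(b, b), b)), b)))  →  cons(cons(pair(pair(c, a), b), pair(c, cons(a, b))), cons(b, cons(pair(c, b), b)))   [R1 at 2.2.1.2]

Reduce t₂ = cons(cons(m(b, cons(pair(pair(c, a), b), g(a, g(a, b))), pair(c, c)), pair(c, cons(a, b))), cons(b, cons(g(a, g(a, pair(m(b, cons(c, b), b), b))), b))):
1. cons(cons(m(b, cons(pair(pair(c, a), b), g(a, g(a, b))), pair(c, c)), pair(c, cons(a, b))), cons(b, cons(g(a, g(a, pair(m(b, cons(c, b), b), b))), b)))  →  cons(cons(m(b, cons(pair(pair(c, a), b), g(a, b)), pair(c, c)), pair(c, cons(a, b))), cons(b, cons(g(a, g(a, pair(m(b, cons(c, b), b), b))), b)))   [R2 at 1.1.2.2]
2. cons(cons(m(b, cons(pair(pair(c, a), b), g(a, b)), pair(c, c)), pair(c, cons(a, b))), cons(b, cons(g(a, g(a, pair(m(b, cons(c, b), b), b))), b)))  →  cons(cons(m(b, cons(pair(pair(c, a), b), b), pair(c, c)), pair(c, cons(a, b))), cons(b, cons(g(a, g(a, pair(m(b, cons(c, b), b), b))), b)))   [R2 at 1.1.2.2]
3. cons(cons(m(b, cons(pair(pair(c, a), b), b), pair(c, c)), pair(c, cons(a, b))), cons(b, cons(g(a, g(a, pair(m(b, cons(c, b), b), b))), b)))  →  cons(cons(pair(pair(c, a), b), pair(c, cons(a, b))), cons(b, cons(g(a, g(a, pair(m(b, cons(c, b), b), b))), b)))   [R1 at 1.1]
4. cons(cons(pair(pair(c, a), b), pair(c, cons(a, b))), cons(b, cons(g(a, g(a, pair(m(b, cons(c, b), b), b))), b)))  →  cons(cons(pair(pair(c, a), b), pair(c, cons(a, b))), cons(b, cons(g(a, pair(m(b, cons(c, b), b), b)), b)))   [R2 at 2.2.1]
5. cons(cons(pair(pair(c, a), b), pair(c, cons(a, b))), cons(b, cons(g(a, pair(m(b, cons(c, b), b), b)), b)))  →  cons(cons(pair(pair(c, a), b), pair(c, cons(a, b))), cons(b, cons(pair(m(b, cons(c, b), b), b), b)))   [R2 at 2.2.1]
6. cons(cons(pair(pair(c, a), b), pair(c, cons(a, b))), cons(b, cons(pair(m(b, cons(c, b), b), b), b)))  →  cons(cons(pair(pair(c, a), b), pair(c, cons(a, b))), cons(b, cons(pair(c, b), b)))   [R1 at 2.2.1.1]

yes — NF(t₁) = cons(cons(pair(pair(c, a), b), pair(c, cons(a, b))), cons(b, cons(pair(c, b), b))), NF(t₂) = cons(cons(pair(pair(c, a), b), pair(c, cons(a, b))), cons(b, cons(pair(c, b), b)))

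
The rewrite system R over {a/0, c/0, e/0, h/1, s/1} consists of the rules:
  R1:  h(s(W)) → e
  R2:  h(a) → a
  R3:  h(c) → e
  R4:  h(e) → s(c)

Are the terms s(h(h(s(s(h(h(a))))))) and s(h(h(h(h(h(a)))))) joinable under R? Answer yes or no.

no — NF(t₁) = s(s(c)), NF(t₂) = s(a)

Reduce t₁ = s(h(h(s(s(h(h(a))))))):
1. s(h(h(s(s(h(h(a)))))))  →  s(h(e))   [R1 at 1.1]
2. s(h(e))  →  s(s(c))   [R4 at 1]

Reduce t₂ = s(h(h(h(h(h(a)))))):
1. s(h(h(h(h(h(a))))))  →  s(h(h(h(h(a)))))   [R2 at 1.1.1.1.1]
2. s(h(h(h(h(a)))))  →  s(h(h(h(a))))   [R2 at 1.1.1.1]
3. s(h(h(h(a))))  →  s(h(h(a)))   [R2 at 1.1.1]
4. s(h(h(a)))  →  s(h(a))   [R2 at 1.1]
5. s(h(a))  →  s(a)   [R2 at 1]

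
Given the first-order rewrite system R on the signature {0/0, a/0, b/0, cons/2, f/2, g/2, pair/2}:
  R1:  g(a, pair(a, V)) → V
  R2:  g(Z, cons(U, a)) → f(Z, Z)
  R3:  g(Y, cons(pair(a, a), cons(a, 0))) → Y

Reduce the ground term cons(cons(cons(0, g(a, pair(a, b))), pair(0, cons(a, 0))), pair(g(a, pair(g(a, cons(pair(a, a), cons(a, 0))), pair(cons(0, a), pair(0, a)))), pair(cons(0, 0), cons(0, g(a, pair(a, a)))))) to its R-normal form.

cons(cons(cons(0, b), pair(0, cons(a, 0))), pair(pair(cons(0, a), pair(0, a)), pair(cons(0, 0), cons(0, a))))

1. cons(cons(cons(0, g(a, pair(a, b))), pair(0, cons(a, 0))), pair(g(a, pair(g(a, cons(pair(a, a), cons(a, 0))), pair(cons(0, a), pair(0, a)))), pair(cons(0, 0), cons(0, g(a, pair(a, a))))))  →  cons(cons(cons(0, b), pair(0, cons(a, 0))), pair(g(a, pair(g(a, cons(pair(a, a), cons(a, 0))), pair(cons(0, a), pair(0, a)))), pair(cons(0, 0), cons(0, g(a, pair(a, a))))))   [R1 at 1.1.2]
2. cons(cons(cons(0, b), pair(0, cons(a, 0))), pair(g(a, pair(g(a, cons(pair(a, a), cons(a, 0))), pair(cons(0, a), pair(0, a)))), pair(cons(0, 0), cons(0, g(a, pair(a, a))))))  →  cons(cons(cons(0, b), pair(0, cons(a, 0))), pair(g(a, pair(a, pair(cons(0, a), pair(0, a)))), pair(cons(0, 0), cons(0, g(a, pair(a, a))))))   [R3 at 2.1.2.1]
3. cons(cons(cons(0, b), pair(0, cons(a, 0))), pair(g(a, pair(a, pair(cons(0, a), pair(0, a)))), pair(cons(0, 0), cons(0, g(a, pair(a, a))))))  →  cons(cons(cons(0, b), pair(0, cons(a, 0))), pair(pair(cons(0, a), pair(0, a)), pair(cons(0, 0), cons(0, g(a, pair(a, a))))))   [R1 at 2.1]
4. cons(cons(cons(0, b), pair(0, cons(a, 0))), pair(pair(cons(0, a), pair(0, a)), pair(cons(0, 0), cons(0, g(a, pair(a, a))))))  →  cons(cons(cons(0, b), pair(0, cons(a, 0))), pair(pair(cons(0, a), pair(0, a)), pair(cons(0, 0), cons(0, a))))   [R1 at 2.2.2.2]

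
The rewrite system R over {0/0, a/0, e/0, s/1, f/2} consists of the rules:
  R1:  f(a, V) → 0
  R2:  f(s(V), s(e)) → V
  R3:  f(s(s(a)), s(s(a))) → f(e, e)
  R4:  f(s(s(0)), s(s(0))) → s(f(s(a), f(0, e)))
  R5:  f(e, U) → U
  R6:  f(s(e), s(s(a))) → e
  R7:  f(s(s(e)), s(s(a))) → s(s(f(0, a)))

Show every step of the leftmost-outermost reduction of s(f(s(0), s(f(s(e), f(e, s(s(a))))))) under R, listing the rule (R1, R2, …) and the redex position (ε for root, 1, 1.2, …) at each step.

s(0)

1. s(f(s(0), s(f(s(e), f(e, s(s(a)))))))  →  s(f(s(0), s(f(s(e), s(s(a))))))   [R5 at 1.2.1.2]
2. s(f(s(0), s(f(s(e), s(s(a))))))  →  s(f(s(0), s(e)))   [R6 at 1.2.1]
3. s(f(s(0), s(e)))  →  s(0)   [R2 at 1]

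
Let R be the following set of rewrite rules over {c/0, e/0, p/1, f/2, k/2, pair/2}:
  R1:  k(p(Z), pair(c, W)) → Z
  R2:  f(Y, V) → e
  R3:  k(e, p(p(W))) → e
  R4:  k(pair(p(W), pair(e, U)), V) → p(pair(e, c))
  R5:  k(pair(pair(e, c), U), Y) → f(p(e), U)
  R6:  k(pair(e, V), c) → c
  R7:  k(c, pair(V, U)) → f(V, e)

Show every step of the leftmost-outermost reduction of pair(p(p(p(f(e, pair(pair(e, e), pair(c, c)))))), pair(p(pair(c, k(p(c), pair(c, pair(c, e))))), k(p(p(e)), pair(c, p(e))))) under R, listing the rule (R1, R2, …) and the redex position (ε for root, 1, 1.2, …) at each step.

pair(p(p(p(e))), pair(p(pair(c, c)), p(e)))

1. pair(p(p(p(f(e, pair(pair(e, e), pair(c, c)))))), pair(p(pair(c, k(p(c), pair(c, pair(c, e))))), k(p(p(e)), pair(c, p(e)))))  →  pair(p(p(p(e))), pair(p(pair(c, k(p(c), pair(c, pair(c, e))))), k(p(p(e)), pair(c, p(e)))))   [R2 at 1.1.1.1]
2. pair(p(p(p(e))), pair(p(pair(c, k(p(c), pair(c, pair(c, e))))), k(p(p(e)), pair(c, p(e)))))  →  pair(p(p(p(e))), pair(p(pair(c, c)), k(p(p(e)), pair(c, p(e)))))   [R1 at 2.1.1.2]
3. pair(p(p(p(e))), pair(p(pair(c, c)), k(p(p(e)), pair(c, p(e)))))  →  pair(p(p(p(e))), pair(p(pair(c, c)), p(e)))   [R1 at 2.2]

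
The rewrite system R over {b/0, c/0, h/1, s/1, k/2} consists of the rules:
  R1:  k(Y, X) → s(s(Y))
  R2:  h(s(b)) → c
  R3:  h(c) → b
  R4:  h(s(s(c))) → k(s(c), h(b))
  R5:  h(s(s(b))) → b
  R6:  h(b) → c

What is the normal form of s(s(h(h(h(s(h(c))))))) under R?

1. s(s(h(h(h(s(h(c)))))))  →  s(s(h(h(h(s(b))))))   [R3 at 1.1.1.1.1.1]
2. s(s(h(h(h(s(b))))))  →  s(s(h(h(c))))   [R2 at 1.1.1.1]
3. s(s(h(h(c))))  →  s(s(h(b)))   [R3 at 1.1.1]
4. s(s(h(b)))  →  s(s(c))   [R6 at 1.1]

s(s(c))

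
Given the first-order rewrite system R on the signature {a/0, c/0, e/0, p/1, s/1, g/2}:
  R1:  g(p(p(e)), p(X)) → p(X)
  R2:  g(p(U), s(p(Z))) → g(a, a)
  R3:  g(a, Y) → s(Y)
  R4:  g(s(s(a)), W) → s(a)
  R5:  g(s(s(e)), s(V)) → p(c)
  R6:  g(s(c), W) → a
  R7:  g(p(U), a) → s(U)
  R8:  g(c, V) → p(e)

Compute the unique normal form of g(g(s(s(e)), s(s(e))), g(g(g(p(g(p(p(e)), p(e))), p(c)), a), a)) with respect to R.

1. g(g(s(s(e)), s(s(e))), g(g(g(p(g(p(p(e)), p(e))), p(c)), a), a))  →  g(p(c), g(g(g(p(g(p(p(e)), p(e))), p(c)), a), a))   [R5 at 1]
2. g(p(c), g(g(g(p(g(p(p(e)), p(e))), p(c)), a), a))  →  g(p(c), g(g(g(p(p(e)), p(c)), a), a))   [R1 at 2.1.1.1.1]
3. g(p(c), g(g(g(p(p(e)), p(c)), a), a))  →  g(p(c), g(g(p(c), a), a))   [R1 at 2.1.1]
4. g(p(c), g(g(p(c), a), a))  →  g(p(c), g(s(c), a))   [R7 at 2.1]
5. g(p(c), g(s(c), a))  →  g(p(c), a)   [R6 at 2]
6. g(p(c), a)  →  s(c)   [R7 at ε]

s(c)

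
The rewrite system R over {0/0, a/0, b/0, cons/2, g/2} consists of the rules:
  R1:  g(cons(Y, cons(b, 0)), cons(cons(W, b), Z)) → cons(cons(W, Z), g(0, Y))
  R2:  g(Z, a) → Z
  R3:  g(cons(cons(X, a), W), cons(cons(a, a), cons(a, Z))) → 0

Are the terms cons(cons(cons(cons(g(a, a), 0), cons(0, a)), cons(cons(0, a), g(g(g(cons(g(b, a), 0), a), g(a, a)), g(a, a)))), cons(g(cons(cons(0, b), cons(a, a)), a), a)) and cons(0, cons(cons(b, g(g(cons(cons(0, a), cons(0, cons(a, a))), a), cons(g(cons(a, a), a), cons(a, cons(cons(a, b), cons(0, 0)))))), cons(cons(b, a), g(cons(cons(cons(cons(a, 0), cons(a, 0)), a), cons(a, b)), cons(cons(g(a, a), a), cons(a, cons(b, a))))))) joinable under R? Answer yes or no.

no — NF(t₁) = cons(cons(cons(cons(a, 0), cons(0, a)), cons(cons(0, a), cons(b, 0))), cons(cons(cons(0, b), cons(a, a)), a)), NF(t₂) = cons(0, cons(cons(b, 0), cons(cons(b, a), 0)))

Reduce t₁ = cons(cons(cons(cons(g(a, a), 0), cons(0, a)), cons(cons(0, a), g(g(g(cons(g(b, a), 0), a), g(a, a)), g(a, a)))), cons(g(cons(cons(0, b), cons(a, a)), a), a)):
1. cons(cons(cons(cons(g(a, a), 0), cons(0, a)), cons(cons(0, a), g(g(g(cons(g(b, a), 0), a), g(a, a)), g(a, a)))), cons(g(cons(cons(0, b), cons(a, a)), a), a))  →  cons(cons(cons(cons(a, 0), cons(0, a)), cons(cons(0, a), g(g(g(cons(g(b, a), 0), a), g(a, a)), g(a, a)))), cons(g(cons(cons(0, b), cons(a, a)), a), a))   [R2 at 1.1.1.1]
2. cons(cons(cons(cons(a, 0), cons(0, a)), cons(cons(0, a), g(g(g(cons(g(b, a), 0), a), g(a, a)), g(a, a)))), cons(g(cons(cons(0, b), cons(a, a)), a), a))  →  cons(cons(cons(cons(a, 0), cons(0, a)), cons(cons(0, a), g(g(cons(g(b, a), 0), g(a, a)), g(a, a)))), cons(g(cons(cons(0, b), cons(a, a)), a), a))   [R2 at 1.2.2.1.1]
3. cons(cons(cons(cons(a, 0), cons(0, a)), cons(cons(0, a), g(g(cons(g(b, a), 0), g(a, a)), g(a, a)))), cons(g(cons(cons(0, b), cons(a, a)), a), a))  →  cons(cons(cons(cons(a, 0), cons(0, a)), cons(cons(0, a), g(g(cons(b, 0), g(a, a)), g(a, a)))), cons(g(cons(cons(0, b), cons(a, a)), a), a))   [R2 at 1.2.2.1.1.1]
4. cons(cons(cons(cons(a, 0), cons(0, a)), cons(cons(0, a), g(g(cons(b, 0), g(a, a)), g(a, a)))), cons(g(cons(cons(0, b), cons(a, a)), a), a))  →  cons(cons(cons(cons(a, 0), cons(0, a)), cons(cons(0, a), g(g(cons(b, 0), a), g(a, a)))), cons(g(cons(cons(0, b), cons(a, a)), a), a))   [R2 at 1.2.2.1.2]
5. cons(cons(cons(cons(a, 0), cons(0, a)), cons(cons(0, a), g(g(cons(b, 0), a), g(a, a)))), cons(g(cons(cons(0, b), cons(a, a)), a), a))  →  cons(cons(cons(cons(a, 0), cons(0, a)), cons(cons(0, a), g(cons(b, 0), g(a, a)))), cons(g(cons(cons(0, b), cons(a, a)), a), a))   [R2 at 1.2.2.1]
6. cons(cons(cons(cons(a, 0), cons(0, a)), cons(cons(0, a), g(cons(b, 0), g(a, a)))), cons(g(cons(cons(0, b), cons(a, a)), a), a))  →  cons(cons(cons(cons(a, 0), cons(0, a)), cons(cons(0, a), g(cons(b, 0), a))), cons(g(cons(cons(0, b), cons(a, a)), a), a))   [R2 at 1.2.2.2]
7. cons(cons(cons(cons(a, 0), cons(0, a)), cons(cons(0, a), g(cons(b, 0), a))), cons(g(cons(cons(0, b), cons(a, a)), a), a))  →  cons(cons(cons(cons(a, 0), cons(0, a)), cons(cons(0, a), cons(b, 0))), cons(g(cons(cons(0, b), cons(a, a)), a), a))   [R2 at 1.2.2]
8. cons(cons(cons(cons(a, 0), cons(0, a)), cons(cons(0, a), cons(b, 0))), cons(g(cons(cons(0, b), cons(a, a)), a), a))  →  cons(cons(cons(cons(a, 0), cons(0, a)), cons(cons(0, a), cons(b, 0))), cons(cons(cons(0, b), cons(a, a)), a))   [R2 at 2.1]

Reduce t₂ = cons(0, cons(cons(b, g(g(cons(cons(0, a), cons(0, cons(a, a))), a), cons(g(cons(a, a), a), cons(a, cons(cons(a, b), cons(0, 0)))))), cons(cons(b, a), g(cons(cons(cons(cons(a, 0), cons(a, 0)), a), cons(a, b)), cons(cons(g(a, a), a), cons(a, cons(b, a))))))):
1. cons(0, cons(cons(b, g(g(cons(cons(0, a), cons(0, cons(a, a))), a), cons(g(cons(a, a), a), cons(a, cons(cons(a, b), cons(0, 0)))))), cons(cons(b, a), g(cons(cons(cons(cons(a, 0), cons(a, 0)), a), cons(a, b)), cons(cons(g(a, a), a), cons(a, cons(b, a)))))))  →  cons(0, cons(cons(b, g(cons(cons(0, a), cons(0, cons(a, a))), cons(g(cons(a, a), a), cons(a, cons(cons(a, b), cons(0, 0)))))), cons(cons(b, a), g(cons(cons(cons(cons(a, 0), cons(a, 0)), a), cons(a, b)), cons(cons(g(a, a), a), cons(a, cons(b, a)))))))   [R2 at 2.1.2.1]
2. cons(0, cons(cons(b, g(cons(cons(0, a), cons(0, cons(a, a))), cons(g(cons(a, a), a), cons(a, cons(cons(a, b), cons(0, 0)))))), cons(cons(b, a), g(cons(cons(cons(cons(a, 0), cons(a, 0)), a), cons(a, b)), cons(cons(g(a, a), a), cons(a, cons(b, a)))))))  →  cons(0, cons(cons(b, g(cons(cons(0, a), cons(0, cons(a, a))), cons(cons(a, a), cons(a, cons(cons(a, b), cons(0, 0)))))), cons(cons(b, a), g(cons(cons(cons(cons(a, 0), cons(a, 0)), a), cons(a, b)), cons(cons(g(a, a), a), cons(a, cons(b, a)))))))   [R2 at 2.1.2.2.1]
3. cons(0, cons(cons(b, g(cons(cons(0, a), cons(0, cons(a, a))), cons(cons(a, a), cons(a, cons(cons(a, b), cons(0, 0)))))), cons(cons(b, a), g(cons(cons(cons(cons(a, 0), cons(a, 0)), a), cons(a, b)), cons(cons(g(a, a), a), cons(a, cons(b, a)))))))  →  cons(0, cons(cons(b, 0), cons(cons(b, a), g(cons(cons(cons(cons(a, 0), cons(a, 0)), a), cons(a, b)), cons(cons(g(a, a), a), cons(a, cons(b, a)))))))   [R3 at 2.1.2]
4. cons(0, cons(cons(b, 0), cons(cons(b, a), g(cons(cons(cons(cons(a, 0), cons(a, 0)), a), cons(a, b)), cons(cons(g(a, a), a), cons(a, cons(b, a)))))))  →  cons(0, cons(cons(b, 0), cons(cons(b, a), g(cons(cons(cons(cons(a, 0), cons(a, 0)), a), cons(a, b)), cons(cons(a, a), cons(a, cons(b, a)))))))   [R2 at 2.2.2.2.1.1]
5. cons(0, cons(cons(b, 0), cons(cons(b, a), g(cons(cons(cons(cons(a, 0), cons(a, 0)), a), cons(a, b)), cons(cons(a, a), cons(a, cons(b, a)))))))  →  cons(0, cons(cons(b, 0), cons(cons(b, a), 0)))   [R3 at 2.2.2]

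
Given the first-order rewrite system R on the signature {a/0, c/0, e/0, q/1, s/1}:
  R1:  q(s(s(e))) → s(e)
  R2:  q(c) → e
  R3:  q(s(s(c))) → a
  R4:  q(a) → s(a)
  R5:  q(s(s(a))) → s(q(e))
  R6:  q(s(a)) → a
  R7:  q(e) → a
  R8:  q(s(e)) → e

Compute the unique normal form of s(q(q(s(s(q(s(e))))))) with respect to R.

s(e)

1. s(q(q(s(s(q(s(e)))))))  →  s(q(q(s(s(e)))))   [R8 at 1.1.1.1.1]
2. s(q(q(s(s(e)))))  →  s(q(s(e)))   [R1 at 1.1]
3. s(q(s(e)))  →  s(e)   [R8 at 1]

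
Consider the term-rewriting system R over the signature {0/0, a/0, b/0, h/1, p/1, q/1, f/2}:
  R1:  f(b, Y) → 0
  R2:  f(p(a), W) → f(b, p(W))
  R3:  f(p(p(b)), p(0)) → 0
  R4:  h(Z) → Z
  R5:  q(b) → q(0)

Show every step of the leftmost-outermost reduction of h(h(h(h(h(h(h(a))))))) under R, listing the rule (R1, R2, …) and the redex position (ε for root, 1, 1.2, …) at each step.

a

1. h(h(h(h(h(h(h(a)))))))  →  h(h(h(h(h(h(a))))))   [R4 at ε]
2. h(h(h(h(h(h(a))))))  →  h(h(h(h(h(a)))))   [R4 at ε]
3. h(h(h(h(h(a)))))  →  h(h(h(h(a))))   [R4 at ε]
4. h(h(h(h(a))))  →  h(h(h(a)))   [R4 at ε]
5. h(h(h(a)))  →  h(h(a))   [R4 at ε]
6. h(h(a))  →  h(a)   [R4 at ε]
7. h(a)  →  a   [R4 at ε]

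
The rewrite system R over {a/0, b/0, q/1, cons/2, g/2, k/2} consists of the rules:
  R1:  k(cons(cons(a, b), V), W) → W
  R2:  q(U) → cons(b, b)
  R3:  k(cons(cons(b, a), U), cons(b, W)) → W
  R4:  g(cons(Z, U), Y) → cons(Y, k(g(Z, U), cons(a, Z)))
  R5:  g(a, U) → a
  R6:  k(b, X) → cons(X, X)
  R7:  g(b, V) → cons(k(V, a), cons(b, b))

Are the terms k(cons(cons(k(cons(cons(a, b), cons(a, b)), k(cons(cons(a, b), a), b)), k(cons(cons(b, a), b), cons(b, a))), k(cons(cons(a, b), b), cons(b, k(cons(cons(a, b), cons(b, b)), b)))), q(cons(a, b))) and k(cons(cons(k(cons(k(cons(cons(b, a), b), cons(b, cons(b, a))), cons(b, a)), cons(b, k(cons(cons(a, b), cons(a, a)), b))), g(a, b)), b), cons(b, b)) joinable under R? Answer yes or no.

Reduce t₁ = k(cons(cons(k(cons(cons(a, b), cons(a, b)), k(cons(cons(a, b), a), b)), k(cons(cons(b, a), b), cons(b, a))), k(cons(cons(a, b), b), cons(b, k(cons(cons(a, b), cons(b, b)), b)))), q(cons(a, b))):
1. k(cons(cons(k(cons(cons(a, b), cons(a, b)), k(cons(cons(a, b), a), b)), k(cons(cons(b, a), b), cons(b, a))), k(cons(cons(a, b), b), cons(b, k(cons(cons(a, b), cons(b, b)), b)))), q(cons(a, b)))  →  k(cons(cons(k(cons(cons(a, b), a), b), k(cons(cons(b, a), b), cons(b, a))), k(cons(cons(a, b), b), cons(b, k(cons(cons(a, b), cons(b, b)), b)))), q(cons(a, b)))   [R1 at 1.1.1]
2. k(cons(cons(k(cons(cons(a, b), a), b), k(cons(cons(b, a), b), cons(b, a))), k(cons(cons(a, b), b), cons(b, k(cons(cons(a, b), cons(b, b)), b)))), q(cons(a, b)))  →  k(cons(cons(b, k(cons(cons(b, a), b), cons(b, a))), k(cons(cons(a, b), b), cons(b, k(cons(cons(a, b), cons(b, b)), b)))), q(cons(a, b)))   [R1 at 1.1.1]
3. k(cons(cons(b, k(cons(cons(b, a), b), cons(b, a))), k(cons(cons(a, b), b), cons(b, k(cons(cons(a, b), cons(b, b)), b)))), q(cons(a, b)))  →  k(cons(cons(b, a), k(cons(cons(a, b), b), cons(b, k(cons(cons(a, b), cons(b, b)), b)))), q(cons(a, b)))   [R3 at 1.1.2]
4. k(cons(cons(b, a), k(cons(cons(a, b), b), cons(b, k(cons(cons(a, b), cons(b, b)), b)))), q(cons(a, b)))  →  k(cons(cons(b, a), cons(b, k(cons(cons(a, b), cons(b, b)), b))), q(cons(a, b)))   [R1 at 1.2]
5. k(cons(cons(b, a), cons(b, k(cons(cons(a, b), cons(b, b)), b))), q(cons(a, b)))  →  k(cons(cons(b, a), cons(b, b)), q(cons(a, b)))   [R1 at 1.2.2]
6. k(cons(cons(b, a), cons(b, b)), q(cons(a, b)))  →  k(cons(cons(b, a), cons(b, b)), cons(b, b))   [R2 at 2]
7. k(cons(cons(b, a), cons(b, b)), cons(b, b))  →  b   [R3 at ε]

Reduce t₂ = k(cons(cons(k(cons(k(cons(cons(b, a), b), cons(b, cons(b, a))), cons(b, a)), cons(b, k(cons(cons(a, b), cons(a, a)), b))), g(a, b)), b), cons(b, b)):
1. k(cons(cons(k(cons(k(cons(cons(b, a), b), cons(b, cons(b, a))), cons(b, a)), cons(b, k(cons(cons(a, b), cons(a, a)), b))), g(a, b)), b), cons(b, b))  →  k(cons(cons(k(cons(cons(b, a), cons(b, a)), cons(b, k(cons(cons(a, b), cons(a, a)), b))), g(a, b)), b), cons(b, b))   [R3 at 1.1.1.1.1]
2. k(cons(cons(k(cons(cons(b, a), cons(b, a)), cons(b, k(cons(cons(a, b), cons(a, a)), b))), g(a, b)), b), cons(b, b))  →  k(cons(cons(k(cons(cons(a, b), cons(a, a)), b), g(a, b)), b), cons(b, b))   [R3 at 1.1.1]
3. k(cons(cons(k(cons(cons(a, b), cons(a, a)), b), g(a, b)), b), cons(b, b))  →  k(cons(cons(b, g(a, b)), b), cons(b, b))   [R1 at 1.1.1]
4. k(cons(cons(b, g(a, b)), b), cons(b, b))  →  k(cons(cons(b, a), b), cons(b, b))   [R5 at 1.1.2]
5. k(cons(cons(b, a), b), cons(b, b))  →  b   [R3 at ε]

yes — NF(t₁) = b, NF(t₂) = b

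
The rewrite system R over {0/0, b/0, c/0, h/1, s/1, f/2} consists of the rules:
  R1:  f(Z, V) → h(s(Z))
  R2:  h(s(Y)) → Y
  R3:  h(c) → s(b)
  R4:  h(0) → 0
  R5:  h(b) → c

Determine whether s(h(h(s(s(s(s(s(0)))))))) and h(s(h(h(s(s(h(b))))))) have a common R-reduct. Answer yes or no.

no — NF(t₁) = s(s(s(s(0)))), NF(t₂) = c

Reduce t₁ = s(h(h(s(s(s(s(s(0)))))))):
1. s(h(h(s(s(s(s(s(0))))))))  →  s(h(s(s(s(s(0))))))   [R2 at 1.1]
2. s(h(s(s(s(s(0))))))  →  s(s(s(s(0))))   [R2 at 1]

Reduce t₂ = h(s(h(h(s(s(h(b))))))):
1. h(s(h(h(s(s(h(b)))))))  →  h(h(s(s(h(b)))))   [R2 at ε]
2. h(h(s(s(h(b)))))  →  h(s(h(b)))   [R2 at 1]
3. h(s(h(b)))  →  h(b)   [R2 at ε]
4. h(b)  →  c   [R5 at ε]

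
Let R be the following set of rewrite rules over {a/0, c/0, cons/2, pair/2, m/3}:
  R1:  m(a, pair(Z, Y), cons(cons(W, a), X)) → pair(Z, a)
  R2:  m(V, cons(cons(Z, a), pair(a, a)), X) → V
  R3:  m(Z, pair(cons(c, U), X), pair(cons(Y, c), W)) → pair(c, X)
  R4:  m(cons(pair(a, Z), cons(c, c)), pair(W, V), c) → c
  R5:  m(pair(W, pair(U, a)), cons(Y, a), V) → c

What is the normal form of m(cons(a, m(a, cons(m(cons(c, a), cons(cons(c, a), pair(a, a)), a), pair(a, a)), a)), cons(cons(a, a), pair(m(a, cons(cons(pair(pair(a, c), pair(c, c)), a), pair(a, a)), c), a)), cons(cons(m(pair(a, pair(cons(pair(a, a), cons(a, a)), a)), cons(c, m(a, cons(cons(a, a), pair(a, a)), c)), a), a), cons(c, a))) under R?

1. m(cons(a, m(a, cons(m(cons(c, a), cons(cons(c, a), pair(a, a)), a), pair(a, a)), a)), cons(cons(a, a), pair(m(a, cons(cons(pair(pair(a, c), pair(c, c)), a), pair(a, a)), c), a)), cons(cons(m(pair(a, pair(cons(pair(a, a), cons(a, a)), a)), cons(c, m(a, cons(cons(a, a), pair(a, a)), c)), a), a), cons(c, a)))  →  m(cons(a, m(a, cons(cons(c, a), pair(a, a)), a)), cons(cons(a, a), pair(m(a, cons(cons(pair(pair(a, c), pair(c, c)), a), pair(a, a)), c), a)), cons(cons(m(pair(a, pair(cons(pair(a, a), cons(a, a)), a)), cons(c, m(a, cons(cons(a, a), pair(a, a)), c)), a), a), cons(c, a)))   [R2 at 1.2.2.1]
2. m(cons(a, m(a, cons(cons(c, a), pair(a, a)), a)), cons(cons(a, a), pair(m(a, cons(cons(pair(pair(a, c), pair(c, c)), a), pair(a, a)), c), a)), cons(cons(m(pair(a, pair(cons(pair(a, a), cons(a, a)), a)), cons(c, m(a, cons(cons(a, a), pair(a, a)), c)), a), a), cons(c, a)))  →  m(cons(a, a), cons(cons(a, a), pair(m(a, cons(cons(pair(pair(a, c), pair(c, c)), a), pair(a, a)), c), a)), cons(cons(m(pair(a, pair(cons(pair(a, a), cons(a, a)), a)), cons(c, m(a, cons(cons(a, a), pair(a, a)), c)), a), a), cons(c, a)))   [R2 at 1.2]
3. m(cons(a, a), cons(cons(a, a), pair(m(a, cons(cons(pair(pair(a, c), pair(c, c)), a), pair(a, a)), c), a)), cons(cons(m(pair(a, pair(cons(pair(a, a), cons(a, a)), a)), cons(c, m(a, cons(cons(a, a), pair(a, a)), c)), a), a), cons(c, a)))  →  m(cons(a, a), cons(cons(a, a), pair(a, a)), cons(cons(m(pair(a, pair(cons(pair(a, a), cons(a, a)), a)), cons(c, m(a, cons(cons(a, a), pair(a, a)), c)), a), a), cons(c, a)))   [R2 at 2.2.1]
4. m(cons(a, a), cons(cons(a, a), pair(a, a)), cons(cons(m(pair(a, pair(cons(pair(a, a), cons(a, a)), a)), cons(c, m(a, cons(cons(a, a), pair(a, a)), c)), a), a), cons(c, a)))  →  cons(a, a)   [R2 at ε]

cons(a, a)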